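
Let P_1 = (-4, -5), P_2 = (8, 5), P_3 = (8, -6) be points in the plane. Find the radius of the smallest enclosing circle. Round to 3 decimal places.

Side lengths²: P_1P_2² = 244, P_1P_3² = 145, P_2P_3² = 121.
Since P_1P_2² = 244 < 145 + 121 = 266, the triangle is acute, so the smallest enclosing circle is the circumcircle.
Circumcentre = (29/12, -0.5), r² = 8845/144.
r = √(8845/144) ≈ 7.837.

7.837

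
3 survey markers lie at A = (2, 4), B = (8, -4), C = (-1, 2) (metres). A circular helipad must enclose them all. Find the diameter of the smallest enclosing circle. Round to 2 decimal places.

Side lengths²: AB² = 100, AC² = 13, BC² = 117.
Since BC² = 117 ≥ 100 + 13 = 113, the angle opposite BC is not acute, so the smallest enclosing circle has BC as diameter.
Centre = midpoint of BC = (3.5, -1), r² = 117/4 = 29.25.
Diameter = 2r = 2√(29.25) ≈ 10.82.

10.82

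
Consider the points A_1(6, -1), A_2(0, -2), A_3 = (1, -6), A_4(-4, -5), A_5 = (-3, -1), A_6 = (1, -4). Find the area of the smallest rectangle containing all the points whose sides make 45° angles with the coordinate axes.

63

In coordinates u = x + y, v = x − y the rectangle is axis-aligned; the map (x,y)→(u,v) scales areas by 2.
u-values: 5, -2, -5, -9, -4, -3; range = 5 − (-9) = 14.
v-values: 7, 2, 7, 1, -2, 5; range = 7 − (-2) = 9.
Area = (14 × 9) / 2 = 63.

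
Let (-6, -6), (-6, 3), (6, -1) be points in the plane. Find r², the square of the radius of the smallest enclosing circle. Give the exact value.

Call the three points A, B, C in the order given.
Side lengths²: AB² = 81, AC² = 169, BC² = 160.
Since AC² = 169 < 160 + 81 = 241, the triangle is acute, so the smallest enclosing circle is the circumcircle.
Circumcentre = (-5/6, -1.5), r² = 845/18.

845/18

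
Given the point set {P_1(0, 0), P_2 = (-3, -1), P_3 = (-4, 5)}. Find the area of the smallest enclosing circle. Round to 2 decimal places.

33.00

Side lengths²: P_1P_2² = 10, P_1P_3² = 41, P_2P_3² = 37.
Since P_1P_3² = 41 < 37 + 10 = 47, the triangle is acute, so the smallest enclosing circle is the circumcircle.
Circumcentre = (-91/38, 83/38), r² = 7585/722.
Area = π·r² = π·7585/722 ≈ 33.00.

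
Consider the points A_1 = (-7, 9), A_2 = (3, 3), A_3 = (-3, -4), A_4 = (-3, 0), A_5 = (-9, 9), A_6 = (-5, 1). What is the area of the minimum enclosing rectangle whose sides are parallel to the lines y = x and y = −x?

In coordinates u = x + y, v = x − y the rectangle is axis-aligned; the map (x,y)→(u,v) scales areas by 2.
u-values: 2, 6, -7, -3, 0, -4; range = 6 − (-7) = 13.
v-values: -16, 0, 1, -3, -18, -6; range = 1 − (-18) = 19.
Area = (13 × 19) / 2 = 123.5.

123.5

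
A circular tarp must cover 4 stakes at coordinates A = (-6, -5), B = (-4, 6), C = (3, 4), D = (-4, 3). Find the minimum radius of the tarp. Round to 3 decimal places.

6.395

The minimum enclosing circle of a finite set is fixed by two of the points (as a diameter) or three (as a circumcircle).
The minimum enclosing circle is determined by three boundary points: A, B, C.
Their circumcentre is (-35/18, -1/18) with r² = 6625/162.
The farthest remaining point D is at distance² 2197/162 ≤ 6625/162.
r = √(6625/162) ≈ 6.395.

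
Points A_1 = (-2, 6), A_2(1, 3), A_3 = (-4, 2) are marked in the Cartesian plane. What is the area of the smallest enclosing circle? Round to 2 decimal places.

Side lengths²: A_1A_2² = 18, A_1A_3² = 20, A_2A_3² = 26.
Since A_2A_3² = 26 < 20 + 18 = 38, the triangle is acute, so the smallest enclosing circle is the circumcircle.
Circumcentre = (-5/3, 10/3), r² = 65/9.
Area = π·r² = π·65/9 ≈ 22.69.

22.69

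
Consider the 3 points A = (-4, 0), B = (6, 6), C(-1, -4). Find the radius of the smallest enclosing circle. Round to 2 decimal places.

6.14

Side lengths²: AB² = 136, AC² = 25, BC² = 149.
Since BC² = 149 < 136 + 25 = 161, the triangle is acute, so the smallest enclosing circle is the circumcircle.
Circumcentre = (115/58, 79/58), r² = 63325/1682.
r = √(63325/1682) ≈ 6.14.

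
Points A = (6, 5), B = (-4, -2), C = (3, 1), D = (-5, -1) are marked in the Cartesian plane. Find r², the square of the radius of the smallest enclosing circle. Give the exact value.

39.25

By Welzl's lemma the MEC is supported by two points (diametrically opposite) or three points (on a circumcircle).
The farthest pair is A–D with squared distance 157. The circle on this segment as diameter has centre (0.5, 2) and r² = 157/4 = 39.25.
Check B: distance² to centre = 36.25 ≤ 39.25, so it lies inside.
All remaining points lie in this disk, and no smaller disk contains both endpoints, so this is the minimum enclosing circle.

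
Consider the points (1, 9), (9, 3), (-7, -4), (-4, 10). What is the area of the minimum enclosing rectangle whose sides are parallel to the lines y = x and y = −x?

230

In coordinates u = x + y, v = x − y the rectangle is axis-aligned; the map (x,y)→(u,v) scales areas by 2.
u-values: 10, 12, -11, 6; range = 12 − (-11) = 23.
v-values: -8, 6, -3, -14; range = 6 − (-14) = 20.
Area = (23 × 20) / 2 = 230.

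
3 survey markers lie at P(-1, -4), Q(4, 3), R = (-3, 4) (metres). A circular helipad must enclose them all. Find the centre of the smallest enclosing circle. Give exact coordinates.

(2/27, 14/27)

Side lengths²: PQ² = 74, PR² = 68, QR² = 50.
Since PQ² = 74 < 68 + 50 = 118, the triangle is acute, so the smallest enclosing circle is the circumcircle.
Circumcentre = (2/27, 14/27), r² = 15725/729.
Centre = (2/27, 14/27).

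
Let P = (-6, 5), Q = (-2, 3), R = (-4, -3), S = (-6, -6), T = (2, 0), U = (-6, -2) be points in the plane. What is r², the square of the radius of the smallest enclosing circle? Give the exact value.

34.765625

The minimum enclosing circle of a finite set is fixed by two of the points (as a diameter) or three (as a circumcircle).
The minimum enclosing circle is determined by three boundary points: P, S, T.
Their circumcentre is (-3.875, -0.5) with r² = 34.765625.
The farthest remaining point Q is at distance² 15.765625 ≤ 34.765625.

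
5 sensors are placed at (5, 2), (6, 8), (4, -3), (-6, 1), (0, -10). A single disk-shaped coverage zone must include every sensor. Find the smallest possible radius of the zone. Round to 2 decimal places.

The farthest pair is (6, 8)–(0, -10) with squared distance 360. The circle on this segment as diameter has centre (3, -1) and r² = 360/4 = 90.
Check (5, 2): distance² to centre = 13 ≤ 90, so it lies inside.
All remaining points lie in this disk, and no smaller disk contains both endpoints, so this is the minimum enclosing circle.
r = √90 ≈ 9.49.

9.49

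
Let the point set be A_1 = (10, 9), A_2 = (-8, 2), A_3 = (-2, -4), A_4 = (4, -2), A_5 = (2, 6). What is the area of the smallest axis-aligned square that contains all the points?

324

The bounding box has width 18 and height 13.
An axis-aligned square enclosing the set must have side ≥ max(width, height).
So the minimum side is max(18, 13) = 18.
Area = 18² = 324.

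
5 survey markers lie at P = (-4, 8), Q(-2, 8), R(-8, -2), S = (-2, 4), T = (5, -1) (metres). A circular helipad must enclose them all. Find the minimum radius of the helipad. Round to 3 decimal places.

The minimum enclosing circle is determined by three boundary points: P, R, T.
Their circumcentre is (-12/7, 9/7) with r² = 2465/49.
The farthest remaining point Q is at distance² 2213/49 ≤ 2465/49.
r = √(2465/49) ≈ 7.093.

7.093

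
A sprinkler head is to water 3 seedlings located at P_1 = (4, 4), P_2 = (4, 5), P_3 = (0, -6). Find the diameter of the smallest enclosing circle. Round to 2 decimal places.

Side lengths²: P_1P_2² = 1, P_1P_3² = 116, P_2P_3² = 137.
Since P_2P_3² = 137 ≥ 116 + 1 = 117, the angle opposite P_2P_3 is not acute, so the smallest enclosing circle has P_2P_3 as diameter.
Centre = midpoint of P_2P_3 = (2, -0.5), r² = 137/4 = 34.25.
Diameter = 2r = 2√(34.25) ≈ 11.70.

11.70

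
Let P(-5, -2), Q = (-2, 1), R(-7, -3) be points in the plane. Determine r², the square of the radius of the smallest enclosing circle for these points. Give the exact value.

Side lengths²: PQ² = 18, PR² = 5, QR² = 41.
Since QR² = 41 ≥ 18 + 5 = 23, the angle opposite QR is not acute, so the smallest enclosing circle has QR as diameter.
Centre = midpoint of QR = (-4.5, -1), r² = 41/4 = 10.25.

10.25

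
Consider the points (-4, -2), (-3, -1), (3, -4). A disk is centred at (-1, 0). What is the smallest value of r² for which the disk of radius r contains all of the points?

32

The required radius is the distance from (-1, 0) to the farthest point.
Squared distances: 13, 5, 32.
Maximum is 32, attained at (3, -4).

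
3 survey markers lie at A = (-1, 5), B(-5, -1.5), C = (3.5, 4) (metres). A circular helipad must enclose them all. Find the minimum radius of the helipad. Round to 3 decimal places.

Side lengths²: AB² = 58.25, AC² = 21.25, BC² = 102.5.
Since BC² = 102.5 ≥ 58.25 + 21.25 = 79.5, the angle opposite BC is not acute, so the smallest enclosing circle has BC as diameter.
Centre = midpoint of BC = (-0.75, 1.25), r² = 102.5/4 = 25.625.
r = √(25.625) ≈ 5.062.

5.062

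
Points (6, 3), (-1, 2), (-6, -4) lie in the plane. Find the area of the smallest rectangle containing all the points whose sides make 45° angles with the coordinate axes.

In coordinates u = x + y, v = x − y the rectangle is axis-aligned; the map (x,y)→(u,v) scales areas by 2.
u-values: 9, 1, -10; range = 9 − (-10) = 19.
v-values: 3, -3, -2; range = 3 − (-3) = 6.
Area = (19 × 6) / 2 = 57.

57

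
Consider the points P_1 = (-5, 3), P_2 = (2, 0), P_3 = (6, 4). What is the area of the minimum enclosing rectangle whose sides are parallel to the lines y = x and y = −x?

In coordinates u = x + y, v = x − y the rectangle is axis-aligned; the map (x,y)→(u,v) scales areas by 2.
u-values: -2, 2, 10; range = 10 − (-2) = 12.
v-values: -8, 2, 2; range = 2 − (-8) = 10.
Area = (12 × 10) / 2 = 60.

60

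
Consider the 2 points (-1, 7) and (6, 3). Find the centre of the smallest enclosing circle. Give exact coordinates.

(2.5, 5)

The smallest circle enclosing two points has them as diameter endpoints.
Centre = midpoint = (2.5, 5); r² = |(-1, 7)−(6, 3)|²/4 = 65/4 = 16.25.
Centre = (2.5, 5).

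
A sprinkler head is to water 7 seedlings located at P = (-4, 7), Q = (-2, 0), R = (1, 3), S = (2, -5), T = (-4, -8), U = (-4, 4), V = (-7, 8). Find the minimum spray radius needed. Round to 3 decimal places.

8.222

A smallest enclosing disk is always determined by at most three of the input points on its boundary.
The minimum enclosing circle is determined by three boundary points: S, T, V.
Their circumcentre is (-61/14, 3/14) with r² = 6625/98.
The farthest remaining point P is at distance² 4525/98 ≤ 6625/98.
r = √(6625/98) ≈ 8.222.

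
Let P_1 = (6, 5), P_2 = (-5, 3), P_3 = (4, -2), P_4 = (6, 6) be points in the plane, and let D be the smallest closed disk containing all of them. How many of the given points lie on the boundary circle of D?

By Welzl's lemma the MEC is supported by two points (diametrically opposite) or three points (on a circumcircle).
The minimum enclosing circle is determined by three boundary points: P_2, P_3, P_4.
Their circumcentre is (37/41, 124/41) with r² = 58565/1681.
The farthest remaining point P_1 is at distance² 50242/1681 ≤ 58565/1681.
The points at distance exactly r from the centre are P_2, P_3, P_4 — 3 points.

3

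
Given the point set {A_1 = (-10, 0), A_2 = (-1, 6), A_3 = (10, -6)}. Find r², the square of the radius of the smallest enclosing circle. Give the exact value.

109

Side lengths²: A_1A_2² = 117, A_1A_3² = 436, A_2A_3² = 265.
Since A_1A_3² = 436 ≥ 265 + 117 = 382, the angle opposite A_1A_3 is not acute, so the smallest enclosing circle has A_1A_3 as diameter.
Centre = midpoint of A_1A_3 = (0, -3), r² = 436/4 = 109.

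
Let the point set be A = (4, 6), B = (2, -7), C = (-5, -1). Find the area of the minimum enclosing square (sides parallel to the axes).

The bounding box has width 9 and height 13.
An axis-aligned square enclosing the set must have side ≥ max(width, height).
So the minimum side is max(9, 13) = 13.
Area = 13² = 169.

169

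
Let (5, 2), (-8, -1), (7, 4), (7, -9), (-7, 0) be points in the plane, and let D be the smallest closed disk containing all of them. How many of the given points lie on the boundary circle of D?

3

By Welzl's lemma the MEC is supported by two points (diametrically opposite) or three points (on a circumcircle).
The minimum enclosing circle is determined by three boundary points: (-8, -1), (7, 4), (7, -9).
Their circumcentre is (5/6, -2.5) with r² = 1445/18.
The farthest remaining point (-7, 0) is at distance² 1217/18 ≤ 1445/18.
The points at distance exactly r from the centre are (-8, -1), (7, 4), (7, -9) — 3 points.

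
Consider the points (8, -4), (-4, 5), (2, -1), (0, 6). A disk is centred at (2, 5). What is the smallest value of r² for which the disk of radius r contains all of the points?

The required radius is the distance from (2, 5) to the farthest point.
Squared distances: 117, 36, 36, 5.
Maximum is 117, attained at (8, -4).

117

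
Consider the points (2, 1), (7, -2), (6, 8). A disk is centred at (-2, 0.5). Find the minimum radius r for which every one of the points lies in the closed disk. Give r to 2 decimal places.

The required radius is the distance from (-2, 0.5) to the farthest point.
Squared distances: 16.25, 87.25, 120.25.
Maximum is 120.25, attained at (6, 8).
r = √(120.25) ≈ 10.97.

10.97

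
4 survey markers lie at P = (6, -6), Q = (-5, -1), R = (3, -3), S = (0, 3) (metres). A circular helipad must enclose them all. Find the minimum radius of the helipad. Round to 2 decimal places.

A smallest enclosing disk is always determined by at most three of the input points on its boundary.
The minimum enclosing circle is determined by three boundary points: P, Q, S.
Their circumcentre is (33/46, -139/46) with r² = 38909/1058.
The farthest remaining point R is at distance² 5513/1058 ≤ 38909/1058.
r = √(38909/1058) ≈ 6.06.

6.06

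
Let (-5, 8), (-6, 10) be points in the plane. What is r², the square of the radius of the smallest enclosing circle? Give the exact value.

The smallest circle enclosing two points has them as diameter endpoints.
Centre = midpoint = (-5.5, 9); r² = |(-5, 8)−(-6, 10)|²/4 = 5/4 = 1.25.

1.25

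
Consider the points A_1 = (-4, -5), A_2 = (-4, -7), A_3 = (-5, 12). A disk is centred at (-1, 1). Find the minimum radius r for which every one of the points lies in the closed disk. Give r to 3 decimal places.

The required radius is the distance from (-1, 1) to the farthest point.
Squared distances: 45, 73, 137.
Maximum is 137, attained at A_3.
r = √137 ≈ 11.705.

11.705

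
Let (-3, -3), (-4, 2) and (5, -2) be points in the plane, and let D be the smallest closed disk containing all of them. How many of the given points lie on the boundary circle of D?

2

Call the three points A, B, C in the order given.
Side lengths²: AB² = 26, AC² = 65, BC² = 97.
Since BC² = 97 ≥ 65 + 26 = 91, the angle opposite BC is not acute, so the smallest enclosing circle has BC as diameter.
Centre = midpoint of BC = (0.5, 0), r² = 97/4 = 24.25.
The points at distance exactly r from the centre are (-4, 2), (5, -2) — 2 points.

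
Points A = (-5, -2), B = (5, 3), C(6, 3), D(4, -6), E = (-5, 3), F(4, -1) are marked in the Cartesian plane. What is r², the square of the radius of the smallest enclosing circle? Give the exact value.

42.5

A smallest enclosing disk is always determined by at most three of the input points on its boundary.
The minimum enclosing circle is determined by three boundary points: C, D, E.
Their circumcentre is (0.5, -0.5) with r² = 42.5.
The farthest remaining point A is at distance² 32.5 ≤ 42.5.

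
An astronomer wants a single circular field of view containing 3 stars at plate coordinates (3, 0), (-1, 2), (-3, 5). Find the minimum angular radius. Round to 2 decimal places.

Call the three points A, B, C in the order given.
Side lengths²: AB² = 20, AC² = 61, BC² = 13.
Since AC² = 61 ≥ 20 + 13 = 33, the angle opposite AC is not acute, so the smallest enclosing circle has AC as diameter.
Centre = midpoint of AC = (0, 2.5), r² = 61/4 = 15.25.
r = √(15.25) ≈ 3.91.

3.91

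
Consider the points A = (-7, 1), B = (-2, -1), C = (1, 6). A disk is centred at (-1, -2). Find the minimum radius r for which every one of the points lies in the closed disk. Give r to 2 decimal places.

8.25

The required radius is the distance from (-1, -2) to the farthest point.
Squared distances: 45, 2, 68.
Maximum is 68, attained at C.
r = √68 ≈ 8.25.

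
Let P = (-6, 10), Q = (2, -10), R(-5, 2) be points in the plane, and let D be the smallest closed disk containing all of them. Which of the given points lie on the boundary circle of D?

Side lengths²: PQ² = 464, PR² = 65, QR² = 193.
Since PQ² = 464 ≥ 193 + 65 = 258, the angle opposite PQ is not acute, so the smallest enclosing circle has PQ as diameter.
Centre = midpoint of PQ = (-2, 0), r² = 464/4 = 116.
The points at distance exactly r from the centre are P, Q — 2 points.

P, Q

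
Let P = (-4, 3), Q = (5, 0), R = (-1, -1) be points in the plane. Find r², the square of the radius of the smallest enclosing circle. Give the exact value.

22.5

Side lengths²: PQ² = 90, PR² = 25, QR² = 37.
Since PQ² = 90 ≥ 37 + 25 = 62, the angle opposite PQ is not acute, so the smallest enclosing circle has PQ as diameter.
Centre = midpoint of PQ = (0.5, 1.5), r² = 90/4 = 22.5.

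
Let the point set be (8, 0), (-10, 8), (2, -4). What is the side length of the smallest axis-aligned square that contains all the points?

18

The bounding box has width 18 and height 12.
An axis-aligned square enclosing the set must have side ≥ max(width, height).
So the minimum side is max(18, 12) = 18.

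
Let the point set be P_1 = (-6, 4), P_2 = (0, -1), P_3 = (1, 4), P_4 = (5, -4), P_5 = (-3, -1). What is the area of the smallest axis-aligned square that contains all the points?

The bounding box has width 11 and height 8.
An axis-aligned square enclosing the set must have side ≥ max(width, height).
So the minimum side is max(11, 8) = 11.
Area = 11² = 121.

121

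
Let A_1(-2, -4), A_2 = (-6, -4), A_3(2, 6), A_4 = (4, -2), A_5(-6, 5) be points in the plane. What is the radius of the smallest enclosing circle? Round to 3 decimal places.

The minimum enclosing circle of a finite set is fixed by two of the points (as a diameter) or three (as a circumcircle).
The minimum enclosing circle is determined by three boundary points: A_2, A_3, A_4.
Their circumcentre is (-37/21, 17/21) with r² = 18122/441.
The farthest remaining point A_5 is at distance² 15665/441 ≤ 18122/441.
r = √(18122/441) ≈ 6.410.

6.410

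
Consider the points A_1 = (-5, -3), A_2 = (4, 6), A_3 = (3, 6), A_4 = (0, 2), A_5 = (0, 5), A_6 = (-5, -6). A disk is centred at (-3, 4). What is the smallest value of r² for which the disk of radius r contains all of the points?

104

The required radius is the distance from (-3, 4) to the farthest point.
Squared distances: 53, 53, 40, 13, 10, 104.
Maximum is 104, attained at A_6.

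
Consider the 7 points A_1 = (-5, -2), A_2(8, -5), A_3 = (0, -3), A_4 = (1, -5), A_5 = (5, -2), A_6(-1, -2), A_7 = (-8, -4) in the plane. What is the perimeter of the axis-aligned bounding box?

Width = max x − min x = 8 − (-8) = 16.
Height = max y − min y = -2 − (-5) = 3.
Perimeter = 2(16 + 3) = 38.

38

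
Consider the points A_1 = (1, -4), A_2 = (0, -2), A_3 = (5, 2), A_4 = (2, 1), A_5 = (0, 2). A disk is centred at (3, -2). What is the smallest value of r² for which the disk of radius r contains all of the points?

25

The required radius is the distance from (3, -2) to the farthest point.
Squared distances: 8, 9, 20, 10, 25.
Maximum is 25, attained at A_5.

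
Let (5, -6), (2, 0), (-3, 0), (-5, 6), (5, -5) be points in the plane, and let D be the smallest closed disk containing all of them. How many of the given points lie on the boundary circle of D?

2

The minimum enclosing circle of a finite set is fixed by two of the points (as a diameter) or three (as a circumcircle).
The farthest pair is (5, -6)–(-5, 6) with squared distance 244. The circle on this segment as diameter has centre (0, 0) and r² = 244/4 = 61.
Check (2, 0): distance² to centre = 4 ≤ 61, so it lies inside.
All remaining points lie in this disk, and no smaller disk contains both endpoints, so this is the minimum enclosing circle.
The points at distance exactly r from the centre are (5, -6), (-5, 6) — 2 points.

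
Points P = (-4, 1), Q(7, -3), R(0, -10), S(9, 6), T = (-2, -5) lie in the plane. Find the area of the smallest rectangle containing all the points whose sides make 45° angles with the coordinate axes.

In coordinates u = x + y, v = x − y the rectangle is axis-aligned; the map (x,y)→(u,v) scales areas by 2.
u-values: -3, 4, -10, 15, -7; range = 15 − (-10) = 25.
v-values: -5, 10, 10, 3, 3; range = 10 − (-5) = 15.
Area = (25 × 15) / 2 = 187.5.

187.5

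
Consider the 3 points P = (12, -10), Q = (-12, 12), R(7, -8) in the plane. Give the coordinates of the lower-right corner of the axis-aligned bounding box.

(12, -10)

x-range [-12, 12], y-range [-10, 12].
The lower-right corner is (12, -10).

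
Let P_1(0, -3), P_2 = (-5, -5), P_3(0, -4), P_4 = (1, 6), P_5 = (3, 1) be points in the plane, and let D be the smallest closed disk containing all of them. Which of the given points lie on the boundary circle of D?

P_2, P_4

The farthest pair is P_2–P_4 with squared distance 157. The circle on this segment as diameter has centre (-2, 0.5) and r² = 157/4 = 39.25.
Check P_1: distance² to centre = 16.25 ≤ 39.25, so it lies inside.
All remaining points lie in this disk, and no smaller disk contains both endpoints, so this is the minimum enclosing circle.
The points at distance exactly r from the centre are P_2, P_4 — 2 points.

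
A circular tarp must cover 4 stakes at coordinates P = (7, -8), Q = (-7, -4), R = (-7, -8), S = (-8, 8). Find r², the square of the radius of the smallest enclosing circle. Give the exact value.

The farthest pair is P–S with squared distance 481. The circle on this segment as diameter has centre (-0.5, 0) and r² = 481/4 = 120.25.
Check Q: distance² to centre = 58.25 ≤ 120.25, so it lies inside.
All remaining points lie in this disk, and no smaller disk contains both endpoints, so this is the minimum enclosing circle.

120.25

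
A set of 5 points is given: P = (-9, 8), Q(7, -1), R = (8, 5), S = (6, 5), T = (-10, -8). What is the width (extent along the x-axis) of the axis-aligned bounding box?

max x = 8, min x = -10, so width = 18.

18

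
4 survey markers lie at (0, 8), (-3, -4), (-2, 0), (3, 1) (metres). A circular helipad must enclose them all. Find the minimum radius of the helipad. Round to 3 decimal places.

6.185

The minimum enclosing circle of a finite set is fixed by two of the points (as a diameter) or three (as a circumcircle).
The farthest pair is (0, 8)–(-3, -4) with squared distance 153. The circle on this segment as diameter has centre (-1.5, 2) and r² = 153/4 = 38.25.
Check (-2, 0): distance² to centre = 4.25 ≤ 38.25, so it lies inside.
All remaining points lie in this disk, and no smaller disk contains both endpoints, so this is the minimum enclosing circle.
r = √(38.25) ≈ 6.185.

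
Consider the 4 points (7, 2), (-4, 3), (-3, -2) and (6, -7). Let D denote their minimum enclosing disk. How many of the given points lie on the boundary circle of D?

3

By Welzl's lemma the MEC is supported by two points (diametrically opposite) or three points (on a circumcircle).
The minimum enclosing circle is determined by three boundary points: (7, 2), (-4, 3), (6, -7).
Their circumcentre is (1.1, -1.9) with r² = 50.02.
The farthest remaining point (-3, -2) is at distance² 16.82 ≤ 50.02.
The points at distance exactly r from the centre are (7, 2), (-4, 3), (6, -7) — 3 points.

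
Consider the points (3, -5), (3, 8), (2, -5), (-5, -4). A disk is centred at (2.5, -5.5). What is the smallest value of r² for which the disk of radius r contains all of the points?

182.5

The required radius is the distance from (2.5, -5.5) to the farthest point.
Squared distances: 0.5, 182.5, 0.5, 58.5.
Maximum is 182.5, attained at (3, 8).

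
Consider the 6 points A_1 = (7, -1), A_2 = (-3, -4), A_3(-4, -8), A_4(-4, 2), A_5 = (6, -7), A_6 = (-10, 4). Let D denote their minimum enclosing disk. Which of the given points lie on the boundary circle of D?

A_5, A_6

The farthest pair is A_5–A_6 with squared distance 377. The circle on this segment as diameter has centre (-2, -1.5) and r² = 377/4 = 94.25.
Check A_1: distance² to centre = 81.25 ≤ 94.25, so it lies inside.
All remaining points lie in this disk, and no smaller disk contains both endpoints, so this is the minimum enclosing circle.
The points at distance exactly r from the centre are A_5, A_6 — 2 points.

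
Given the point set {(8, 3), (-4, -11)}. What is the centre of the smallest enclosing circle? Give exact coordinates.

(2, -4)

The smallest circle enclosing two points has them as diameter endpoints.
Centre = midpoint = (2, -4); r² = |(8, 3)−(-4, -11)|²/4 = 340/4 = 85.
Centre = (2, -4).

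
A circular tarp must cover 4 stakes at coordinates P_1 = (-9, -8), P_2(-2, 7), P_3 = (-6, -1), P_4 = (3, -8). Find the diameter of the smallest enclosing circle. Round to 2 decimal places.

17.45

The minimum enclosing circle of a finite set is fixed by two of the points (as a diameter) or three (as a circumcircle).
The minimum enclosing circle is determined by three boundary points: P_1, P_2, P_4.
Their circumcentre is (-3, -5/3) with r² = 685/9.
The farthest remaining point P_3 is at distance² 85/9 ≤ 685/9.
Diameter = 2r = 2√(685/9) ≈ 17.45.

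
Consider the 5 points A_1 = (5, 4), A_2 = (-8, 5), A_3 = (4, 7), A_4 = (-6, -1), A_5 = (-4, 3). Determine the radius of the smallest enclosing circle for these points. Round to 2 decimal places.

The minimum enclosing circle is determined by three boundary points: A_1, A_2, A_4.
Their circumcentre is (-59/38, 145/38) with r² = 31025/722.
The farthest remaining point A_3 is at distance² 29581/722 ≤ 31025/722.
r = √(31025/722) ≈ 6.56.

6.56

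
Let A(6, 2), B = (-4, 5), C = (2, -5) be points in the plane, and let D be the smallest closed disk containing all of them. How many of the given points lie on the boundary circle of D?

3

Side lengths²: AB² = 109, AC² = 65, BC² = 136.
Since BC² = 136 < 109 + 65 = 174, the triangle is acute, so the smallest enclosing circle is the circumcircle.
Circumcentre = (13/82, 57/82), r² = 120445/3362.
The points at distance exactly r from the centre are A, B, C — 3 points.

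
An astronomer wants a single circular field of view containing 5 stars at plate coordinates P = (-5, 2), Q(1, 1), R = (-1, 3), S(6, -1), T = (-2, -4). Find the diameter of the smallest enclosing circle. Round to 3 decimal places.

11.402

The minimum enclosing circle of a finite set is fixed by two of the points (as a diameter) or three (as a circumcircle).
The farthest pair is P–S with squared distance 130. The circle on this segment as diameter has centre (0.5, 0.5) and r² = 130/4 = 32.5.
Check Q: distance² to centre = 0.5 ≤ 32.5, so it lies inside.
All remaining points lie in this disk, and no smaller disk contains both endpoints, so this is the minimum enclosing circle.
Diameter = 2r = 2√(32.5) ≈ 11.402.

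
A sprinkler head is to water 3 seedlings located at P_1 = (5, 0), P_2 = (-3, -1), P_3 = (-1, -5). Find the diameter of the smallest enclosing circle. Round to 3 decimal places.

8.282

Side lengths²: P_1P_2² = 65, P_1P_3² = 61, P_2P_3² = 20.
Since P_1P_2² = 65 < 61 + 20 = 81, the triangle is acute, so the smallest enclosing circle is the circumcircle.
Circumcentre = (19/17, -49/34), r² = 19825/1156.
Diameter = 2r = 2√(19825/1156) ≈ 8.282.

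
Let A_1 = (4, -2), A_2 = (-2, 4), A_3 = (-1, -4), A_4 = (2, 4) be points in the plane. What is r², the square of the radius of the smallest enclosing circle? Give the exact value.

A smallest enclosing disk is always determined by at most three of the input points on its boundary.
The minimum enclosing circle is determined by three boundary points: A_1, A_2, A_3.
Their circumcentre is (3/14, 3/14) with r² = 1885/98.
The farthest remaining point A_4 is at distance² 1717/98 ≤ 1885/98.

1885/98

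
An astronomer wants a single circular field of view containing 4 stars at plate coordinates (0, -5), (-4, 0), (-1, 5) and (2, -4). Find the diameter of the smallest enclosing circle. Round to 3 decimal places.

10.050

A smallest enclosing disk is always determined by at most three of the input points on its boundary.
The farthest pair is (0, -5)–(-1, 5) with squared distance 101. The circle on this segment as diameter has centre (-0.5, 0) and r² = 101/4 = 25.25.
Check (-4, 0): distance² to centre = 12.25 ≤ 25.25, so it lies inside.
All remaining points lie in this disk, and no smaller disk contains both endpoints, so this is the minimum enclosing circle.
Diameter = 2r = 2√(25.25) ≈ 10.050.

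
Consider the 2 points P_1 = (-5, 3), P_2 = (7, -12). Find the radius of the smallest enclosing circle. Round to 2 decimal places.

The smallest circle enclosing two points has them as diameter endpoints.
Centre = midpoint = (1, -4.5); r² = |P_1P_2|²/4 = 369/4 = 92.25.
r = √(92.25) ≈ 9.60.

9.60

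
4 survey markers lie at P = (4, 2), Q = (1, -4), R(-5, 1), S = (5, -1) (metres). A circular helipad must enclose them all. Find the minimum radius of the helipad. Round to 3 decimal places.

The minimum enclosing circle of a finite set is fixed by two of the points (as a diameter) or three (as a circumcircle).
The farthest pair is R–S with squared distance 104. The circle on this segment as diameter has centre (0, 0) and r² = 104/4 = 26.
Check P: distance² to centre = 20 ≤ 26, so it lies inside.
All remaining points lie in this disk, and no smaller disk contains both endpoints, so this is the minimum enclosing circle.
r = √26 ≈ 5.099.

5.099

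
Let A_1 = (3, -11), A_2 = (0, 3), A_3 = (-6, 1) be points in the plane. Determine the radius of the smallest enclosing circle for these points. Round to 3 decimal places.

7.546

Side lengths²: A_1A_2² = 205, A_1A_3² = 225, A_2A_3² = 40.
Since A_1A_3² = 225 < 205 + 40 = 245, the triangle is acute, so the smallest enclosing circle is the circumcircle.
Circumcentre = (-5/6, -4.5), r² = 1025/18.
r = √(1025/18) ≈ 7.546.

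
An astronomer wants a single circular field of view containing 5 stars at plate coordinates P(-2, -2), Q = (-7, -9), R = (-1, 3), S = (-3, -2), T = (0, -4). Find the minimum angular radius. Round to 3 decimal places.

The minimum enclosing circle of a finite set is fixed by two of the points (as a diameter) or three (as a circumcircle).
The farthest pair is Q–R with squared distance 180. The circle on this segment as diameter has centre (-4, -3) and r² = 180/4 = 45.
Check P: distance² to centre = 5 ≤ 45, so it lies inside.
All remaining points lie in this disk, and no smaller disk contains both endpoints, so this is the minimum enclosing circle.
r = √45 ≈ 6.708.

6.708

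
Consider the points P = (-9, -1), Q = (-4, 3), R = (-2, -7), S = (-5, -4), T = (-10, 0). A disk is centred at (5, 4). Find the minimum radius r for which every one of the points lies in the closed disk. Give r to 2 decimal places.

15.52

The required radius is the distance from (5, 4) to the farthest point.
Squared distances: 221, 82, 170, 164, 241.
Maximum is 241, attained at T.
r = √241 ≈ 15.52.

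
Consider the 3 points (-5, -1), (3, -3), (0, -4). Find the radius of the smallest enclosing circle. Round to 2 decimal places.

4.12

Call the three points A, B, C in the order given.
Side lengths²: AB² = 68, AC² = 34, BC² = 10.
Since AB² = 68 ≥ 34 + 10 = 44, the angle opposite AB is not acute, so the smallest enclosing circle has AB as diameter.
Centre = midpoint of AB = (-1, -2), r² = 68/4 = 17.
r = √17 ≈ 4.12.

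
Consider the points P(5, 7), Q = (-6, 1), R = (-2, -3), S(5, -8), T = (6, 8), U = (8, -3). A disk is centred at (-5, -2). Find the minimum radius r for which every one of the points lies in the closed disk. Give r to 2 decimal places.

14.87

The required radius is the distance from (-5, -2) to the farthest point.
Squared distances: 181, 10, 10, 136, 221, 170.
Maximum is 221, attained at T.
r = √221 ≈ 14.87.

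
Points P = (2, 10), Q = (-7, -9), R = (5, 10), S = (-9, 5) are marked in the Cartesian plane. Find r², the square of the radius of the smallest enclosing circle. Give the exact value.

126.25

The farthest pair is Q–R with squared distance 505. The circle on this segment as diameter has centre (-1, 0.5) and r² = 505/4 = 126.25.
Check P: distance² to centre = 99.25 ≤ 126.25, so it lies inside.
All remaining points lie in this disk, and no smaller disk contains both endpoints, so this is the minimum enclosing circle.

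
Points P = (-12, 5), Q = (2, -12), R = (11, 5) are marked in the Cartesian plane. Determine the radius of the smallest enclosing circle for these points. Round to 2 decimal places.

Side lengths²: PQ² = 485, PR² = 529, QR² = 370.
Since PR² = 529 < 485 + 370 = 855, the triangle is acute, so the smallest enclosing circle is the circumcircle.
Circumcentre = (-0.5, 7/34), r² = 89725/578.
r = √(89725/578) ≈ 12.46.

12.46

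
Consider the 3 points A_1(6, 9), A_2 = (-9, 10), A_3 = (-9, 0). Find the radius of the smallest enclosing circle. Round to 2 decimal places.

8.77

Side lengths²: A_1A_2² = 226, A_1A_3² = 306, A_2A_3² = 100.
Since A_1A_3² = 306 < 226 + 100 = 326, the triangle is acute, so the smallest enclosing circle is the circumcircle.
Circumcentre = (-1.8, 5), r² = 76.84.
r = √(76.84) ≈ 8.77.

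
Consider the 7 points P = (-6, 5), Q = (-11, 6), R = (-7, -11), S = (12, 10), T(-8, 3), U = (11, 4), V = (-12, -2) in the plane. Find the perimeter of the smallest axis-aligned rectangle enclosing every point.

Width = max x − min x = 12 − (-12) = 24.
Height = max y − min y = 10 − (-11) = 21.
Perimeter = 2(24 + 21) = 90.

90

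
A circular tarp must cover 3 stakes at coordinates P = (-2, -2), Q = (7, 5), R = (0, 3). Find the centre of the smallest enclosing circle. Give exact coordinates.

Side lengths²: PQ² = 130, PR² = 29, QR² = 53.
Since PQ² = 130 ≥ 53 + 29 = 82, the angle opposite PQ is not acute, so the smallest enclosing circle has PQ as diameter.
Centre = midpoint of PQ = (2.5, 1.5), r² = 130/4 = 32.5.
Centre = (2.5, 1.5).

(2.5, 1.5)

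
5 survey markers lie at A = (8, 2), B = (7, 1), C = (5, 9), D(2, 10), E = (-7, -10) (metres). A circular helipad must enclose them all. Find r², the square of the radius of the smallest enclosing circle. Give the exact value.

A smallest enclosing disk is always determined by at most three of the input points on its boundary.
The farthest pair is C–E with squared distance 505. The circle on this segment as diameter has centre (-1, -0.5) and r² = 505/4 = 126.25.
Check A: distance² to centre = 87.25 ≤ 126.25, so it lies inside.
All remaining points lie in this disk, and no smaller disk contains both endpoints, so this is the minimum enclosing circle.

126.25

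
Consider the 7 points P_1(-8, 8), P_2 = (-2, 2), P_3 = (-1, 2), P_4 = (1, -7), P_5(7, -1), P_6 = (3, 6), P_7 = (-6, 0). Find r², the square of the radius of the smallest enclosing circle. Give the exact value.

81.28125

A smallest enclosing disk is always determined by at most three of the input points on its boundary.
The minimum enclosing circle is determined by three boundary points: P_1, P_4, P_5.
Their circumcentre is (-1.625, 1.625) with r² = 81.28125.
The farthest remaining point P_6 is at distance² 40.53125 ≤ 81.28125.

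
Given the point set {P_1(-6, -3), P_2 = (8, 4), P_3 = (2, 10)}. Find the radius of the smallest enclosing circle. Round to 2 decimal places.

8.05

Side lengths²: P_1P_2² = 245, P_1P_3² = 233, P_2P_3² = 72.
Since P_1P_2² = 245 < 233 + 72 = 305, the triangle is acute, so the smallest enclosing circle is the circumcircle.
Circumcentre = (1/6, 13/6), r² = 1165/18.
r = √(1165/18) ≈ 8.05.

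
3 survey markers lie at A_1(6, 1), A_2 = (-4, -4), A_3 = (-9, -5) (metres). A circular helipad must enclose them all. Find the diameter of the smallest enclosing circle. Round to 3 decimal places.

16.155

Side lengths²: A_1A_2² = 125, A_1A_3² = 261, A_2A_3² = 26.
Since A_1A_3² = 261 ≥ 125 + 26 = 151, the angle opposite A_1A_3 is not acute, so the smallest enclosing circle has A_1A_3 as diameter.
Centre = midpoint of A_1A_3 = (-1.5, -2), r² = 261/4 = 65.25.
Diameter = 2r = 2√(65.25) ≈ 16.155.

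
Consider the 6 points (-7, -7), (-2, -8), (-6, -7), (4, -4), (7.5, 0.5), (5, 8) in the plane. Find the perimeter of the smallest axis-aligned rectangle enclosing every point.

61

Width = max x − min x = 7.5 − (-7) = 14.5.
Height = max y − min y = 8 − (-8) = 16.
Perimeter = 2(14.5 + 16) = 61.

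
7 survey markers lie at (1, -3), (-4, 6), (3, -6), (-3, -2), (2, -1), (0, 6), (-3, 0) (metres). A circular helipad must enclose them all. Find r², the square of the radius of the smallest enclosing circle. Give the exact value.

48.25

By Welzl's lemma the MEC is supported by two points (diametrically opposite) or three points (on a circumcircle).
The farthest pair is (-4, 6)–(3, -6) with squared distance 193. The circle on this segment as diameter has centre (-0.5, 0) and r² = 193/4 = 48.25.
Check (1, -3): distance² to centre = 11.25 ≤ 48.25, so it lies inside.
All remaining points lie in this disk, and no smaller disk contains both endpoints, so this is the minimum enclosing circle.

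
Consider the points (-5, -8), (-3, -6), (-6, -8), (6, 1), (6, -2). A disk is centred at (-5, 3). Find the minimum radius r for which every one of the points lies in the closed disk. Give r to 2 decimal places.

12.08

The required radius is the distance from (-5, 3) to the farthest point.
Squared distances: 121, 85, 122, 125, 146.
Maximum is 146, attained at (6, -2).
r = √146 ≈ 12.08.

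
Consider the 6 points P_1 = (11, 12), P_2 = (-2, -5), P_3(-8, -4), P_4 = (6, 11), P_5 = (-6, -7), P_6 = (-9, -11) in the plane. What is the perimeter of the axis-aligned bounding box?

Width = max x − min x = 11 − (-9) = 20.
Height = max y − min y = 12 − (-11) = 23.
Perimeter = 2(20 + 23) = 86.

86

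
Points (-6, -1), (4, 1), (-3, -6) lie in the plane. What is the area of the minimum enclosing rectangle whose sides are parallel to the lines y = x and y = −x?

56

In coordinates u = x + y, v = x − y the rectangle is axis-aligned; the map (x,y)→(u,v) scales areas by 2.
u-values: -7, 5, -9; range = 5 − (-9) = 14.
v-values: -5, 3, 3; range = 3 − (-5) = 8.
Area = (14 × 8) / 2 = 56.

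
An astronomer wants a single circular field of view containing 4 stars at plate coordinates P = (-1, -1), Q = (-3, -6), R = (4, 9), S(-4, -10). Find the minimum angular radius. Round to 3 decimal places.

The minimum enclosing circle of a finite set is fixed by two of the points (as a diameter) or three (as a circumcircle).
The farthest pair is R–S with squared distance 425. The circle on this segment as diameter has centre (0, -0.5) and r² = 425/4 = 106.25.
Check P: distance² to centre = 1.25 ≤ 106.25, so it lies inside.
All remaining points lie in this disk, and no smaller disk contains both endpoints, so this is the minimum enclosing circle.
r = √(106.25) ≈ 10.308.

10.308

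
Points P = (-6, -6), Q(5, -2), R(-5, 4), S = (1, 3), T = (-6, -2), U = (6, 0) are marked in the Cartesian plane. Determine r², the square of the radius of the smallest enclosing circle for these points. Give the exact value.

69185/1444

The minimum enclosing circle is determined by three boundary points: P, R, U.
Their circumcentre is (-29/38, -28/19) with r² = 69185/1444.
The farthest remaining point Q is at distance² 48361/1444 ≤ 69185/1444.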